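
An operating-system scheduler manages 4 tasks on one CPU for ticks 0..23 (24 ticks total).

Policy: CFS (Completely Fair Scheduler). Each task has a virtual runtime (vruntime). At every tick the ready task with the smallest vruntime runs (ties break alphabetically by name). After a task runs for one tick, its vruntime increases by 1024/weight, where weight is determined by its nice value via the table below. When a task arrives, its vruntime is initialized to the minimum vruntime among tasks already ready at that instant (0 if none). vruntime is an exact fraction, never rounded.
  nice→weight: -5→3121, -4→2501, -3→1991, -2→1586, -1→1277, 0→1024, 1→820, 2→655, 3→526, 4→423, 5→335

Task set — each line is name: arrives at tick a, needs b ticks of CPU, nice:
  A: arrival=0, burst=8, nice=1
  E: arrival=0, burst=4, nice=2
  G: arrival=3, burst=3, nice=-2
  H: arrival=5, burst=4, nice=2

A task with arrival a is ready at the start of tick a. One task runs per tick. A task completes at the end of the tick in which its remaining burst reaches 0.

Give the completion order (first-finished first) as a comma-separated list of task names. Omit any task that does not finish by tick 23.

t=0: vr[A=0 E=0] → run A
t=1: vr[A=256/205 E=0] → run E
t=2: vr[A=256/205 E=1024/655] → run A
t=3: vr[A=512/205 E=1024/655 G=1024/655] → run E
t=4: vr[A=512/205 E=2048/655 G=1024/655] → run G
t=5: vr[A=512/205 E=2048/655 G=1147392/519415 H=1147392/519415] → run G
t=6: vr[A=512/205 E=2048/655 G=1482752/519415 H=1147392/519415] → run H
t=7: vr[A=512/205 E=2048/655 G=1482752/519415 H=1959424/519415] → run A
t=8: vr[A=768/205 E=2048/655 G=1482752/519415 H=1959424/519415] → run G
t=9: vr[A=768/205 E=2048/655 H=1959424/519415] → run E
t=10: vr[A=768/205 E=3072/655 H=1959424/519415] → run A
t=11: vr[A=1024/205 E=3072/655 H=1959424/519415] → run H
t=12: vr[A=1024/205 E=3072/655 H=2771456/519415] → run E
t=13: vr[A=1024/205 H=2771456/519415] → run A
t=14: vr[A=256/41 H=2771456/519415] → run H
t=15: vr[A=256/41 H=3583488/519415] → run A
t=16: vr[A=1536/205 H=3583488/519415] → run H
t=17: vr[A=1536/205] → run A
t=18: vr[A=1792/205] → run A
t=19: (idle)
t=20: (idle)
t=21: (idle)
t=22: (idle)
t=23: (idle)

completion order = G, E, H, A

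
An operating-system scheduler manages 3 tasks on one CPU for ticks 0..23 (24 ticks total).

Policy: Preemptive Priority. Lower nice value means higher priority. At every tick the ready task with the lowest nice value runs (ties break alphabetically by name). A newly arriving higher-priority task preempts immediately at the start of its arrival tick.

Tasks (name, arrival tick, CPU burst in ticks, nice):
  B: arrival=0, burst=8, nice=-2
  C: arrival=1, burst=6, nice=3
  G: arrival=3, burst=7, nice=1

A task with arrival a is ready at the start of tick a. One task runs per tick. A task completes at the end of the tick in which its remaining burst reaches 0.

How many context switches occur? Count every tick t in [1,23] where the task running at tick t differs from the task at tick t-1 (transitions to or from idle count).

t=0: ready={B} → run B
t=1: ready={B,C} → run B
t=2: ready={B,C} → run B
t=3: ready={B,C,G} → run B
t=4: ready={B,C,G} → run B
t=5: ready={B,C,G} → run B
t=6: ready={B,C,G} → run B
t=7: ready={B,C,G} → run B
t=8: ready={C,G} → run G
t=9: ready={C,G} → run G
t=10: ready={C,G} → run G
t=11: ready={C,G} → run G
t=12: ready={C,G} → run G
t=13: ready={C,G} → run G
t=14: ready={C,G} → run G
t=15: ready={C} → run C
t=16: ready={C} → run C
t=17: ready={C} → run C
t=18: ready={C} → run C
t=19: ready={C} → run C
t=20: ready={C} → run C
t=21: (idle)
t=22: (idle)
t=23: (idle)

context switches = 3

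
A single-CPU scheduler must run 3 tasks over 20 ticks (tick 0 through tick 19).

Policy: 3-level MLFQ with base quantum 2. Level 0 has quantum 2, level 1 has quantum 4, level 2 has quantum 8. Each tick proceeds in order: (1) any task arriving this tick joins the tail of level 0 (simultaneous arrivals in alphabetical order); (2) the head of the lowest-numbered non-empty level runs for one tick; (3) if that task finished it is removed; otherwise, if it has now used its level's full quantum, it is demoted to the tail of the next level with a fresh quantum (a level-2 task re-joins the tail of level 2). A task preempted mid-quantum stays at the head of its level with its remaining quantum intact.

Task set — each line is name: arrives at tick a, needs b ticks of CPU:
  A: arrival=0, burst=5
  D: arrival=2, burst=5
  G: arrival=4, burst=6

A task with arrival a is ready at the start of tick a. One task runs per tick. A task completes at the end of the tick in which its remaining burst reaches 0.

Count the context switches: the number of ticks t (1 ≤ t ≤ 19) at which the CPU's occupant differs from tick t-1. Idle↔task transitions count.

t=0: L0/L1/L2 = A/-/- → run A
t=1: L0/L1/L2 = A/-/- → run A
t=2: L0/L1/L2 = D/A/- → run D
t=3: L0/L1/L2 = D/A/- → run D
t=4: L0/L1/L2 = G/AD/- → run G
t=5: L0/L1/L2 = G/AD/- → run G
t=6: L0/L1/L2 = -/ADG/- → run A
t=7: L0/L1/L2 = -/ADG/- → run A
t=8: L0/L1/L2 = -/ADG/- → run A
t=9: L0/L1/L2 = -/DG/- → run D
t=10: L0/L1/L2 = -/DG/- → run D
t=11: L0/L1/L2 = -/DG/- → run D
t=12: L0/L1/L2 = -/G/- → run G
t=13: L0/L1/L2 = -/G/- → run G
t=14: L0/L1/L2 = -/G/- → run G
t=15: L0/L1/L2 = -/G/- → run G
t=16: (idle)
t=17: (idle)
t=18: (idle)
t=19: (idle)

context switches = 6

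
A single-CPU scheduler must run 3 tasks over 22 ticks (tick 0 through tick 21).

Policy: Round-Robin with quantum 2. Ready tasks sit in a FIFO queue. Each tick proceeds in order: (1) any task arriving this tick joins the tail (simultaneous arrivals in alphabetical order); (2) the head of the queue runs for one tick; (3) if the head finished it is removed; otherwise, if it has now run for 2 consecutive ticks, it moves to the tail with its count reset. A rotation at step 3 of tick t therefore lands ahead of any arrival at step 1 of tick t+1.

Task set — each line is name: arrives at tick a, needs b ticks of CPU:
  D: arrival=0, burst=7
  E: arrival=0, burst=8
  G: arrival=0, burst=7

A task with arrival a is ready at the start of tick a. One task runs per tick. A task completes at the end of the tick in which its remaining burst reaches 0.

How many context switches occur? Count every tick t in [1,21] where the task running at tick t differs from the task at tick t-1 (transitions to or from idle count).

t=0: queue=[D,E,G] q_used=0 → run D
t=1: queue=[D,E,G] q_used=1 → run D
t=2: queue=[E,G,D] q_used=0 → run E
t=3: queue=[E,G,D] q_used=1 → run E
t=4: queue=[G,D,E] q_used=0 → run G
t=5: queue=[G,D,E] q_used=1 → run G
t=6: queue=[D,E,G] q_used=0 → run D
t=7: queue=[D,E,G] q_used=1 → run D
t=8: queue=[E,G,D] q_used=0 → run E
t=9: queue=[E,G,D] q_used=1 → run E
t=10: queue=[G,D,E] q_used=0 → run G
t=11: queue=[G,D,E] q_used=1 → run G
t=12: queue=[D,E,G] q_used=0 → run D
t=13: queue=[D,E,G] q_used=1 → run D
t=14: queue=[E,G,D] q_used=0 → run E
t=15: queue=[E,G,D] q_used=1 → run E
t=16: queue=[G,D,E] q_used=0 → run G
t=17: queue=[G,D,E] q_used=1 → run G
t=18: queue=[D,E,G] q_used=0 → run D
t=19: queue=[E,G] q_used=0 → run E
t=20: queue=[E,G] q_used=1 → run E
t=21: queue=[G] q_used=0 → run G

context switches = 11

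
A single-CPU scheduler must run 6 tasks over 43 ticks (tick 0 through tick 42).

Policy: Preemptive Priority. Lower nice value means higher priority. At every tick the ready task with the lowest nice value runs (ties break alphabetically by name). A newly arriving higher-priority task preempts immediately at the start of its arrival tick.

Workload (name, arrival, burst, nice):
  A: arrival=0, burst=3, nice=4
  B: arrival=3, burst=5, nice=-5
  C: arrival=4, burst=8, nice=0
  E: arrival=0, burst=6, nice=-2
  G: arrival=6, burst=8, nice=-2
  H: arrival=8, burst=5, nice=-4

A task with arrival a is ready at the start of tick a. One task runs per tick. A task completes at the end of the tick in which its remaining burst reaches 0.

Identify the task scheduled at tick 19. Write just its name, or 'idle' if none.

running at tick 19 = G

t=0: ready={A,E} → run E
t=1: ready={A,E} → run E
t=2: ready={A,E} → run E
t=3: ready={A,B,E} → run B
t=4: ready={A,B,C,E} → run B
t=5: ready={A,B,C,E} → run B
t=6: ready={A,B,C,E,G} → run B
t=7: ready={A,B,C,E,G} → run B
t=8: ready={A,C,E,G,H} → run H
t=9: ready={A,C,E,G,H} → run H
t=10: ready={A,C,E,G,H} → run H
t=11: ready={A,C,E,G,H} → run H
t=12: ready={A,C,E,G,H} → run H
t=13: ready={A,C,E,G} → run E
t=14: ready={A,C,E,G} → run E
t=15: ready={A,C,E,G} → run E
t=16: ready={A,C,G} → run G
t=17: ready={A,C,G} → run G
t=18: ready={A,C,G} → run G
t=19: ready={A,C,G} → run G
t=20: ready={A,C,G} → run G
t=21: ready={A,C,G} → run G
t=22: ready={A,C,G} → run G
t=23: ready={A,C,G} → run G
t=24: ready={A,C} → run C
t=25: ready={A,C} → run C
t=26: ready={A,C} → run C
t=27: ready={A,C} → run C
t=28: ready={A,C} → run C
t=29: ready={A,C} → run C
t=30: ready={A,C} → run C
t=31: ready={A,C} → run C
t=32: ready={A} → run A
t=33: ready={A} → run A
t=34: ready={A} → run A
t=35: (idle)
t=36: (idle)
t=37: (idle)
t=38: (idle)
t=39: (idle)
t=40: (idle)
t=41: (idle)
t=42: (idle)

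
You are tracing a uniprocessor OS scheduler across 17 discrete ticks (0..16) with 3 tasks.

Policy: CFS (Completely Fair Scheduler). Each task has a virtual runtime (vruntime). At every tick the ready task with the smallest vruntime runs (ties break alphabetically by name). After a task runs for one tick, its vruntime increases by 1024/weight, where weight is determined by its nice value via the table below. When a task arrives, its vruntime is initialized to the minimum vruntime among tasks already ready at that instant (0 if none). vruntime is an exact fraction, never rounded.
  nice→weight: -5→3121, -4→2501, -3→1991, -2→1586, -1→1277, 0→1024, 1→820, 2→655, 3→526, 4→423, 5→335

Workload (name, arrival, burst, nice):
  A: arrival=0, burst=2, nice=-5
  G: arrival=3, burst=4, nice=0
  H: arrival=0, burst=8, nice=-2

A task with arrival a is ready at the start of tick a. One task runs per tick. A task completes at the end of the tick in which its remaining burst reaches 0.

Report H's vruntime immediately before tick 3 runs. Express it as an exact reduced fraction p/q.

t=0: vr[A=0 H=0] → run A
t=1: vr[A=1024/3121 H=0] → run H
t=2: vr[A=1024/3121 H=512/793] → run A
t=3: vr[G=512/793 H=512/793] → run G
t=4: vr[G=1305/793 H=512/793] → run H
t=5: vr[G=1305/793 H=1024/793] → run H
t=6: vr[G=1305/793 H=1536/793] → run G
t=7: vr[G=2098/793 H=1536/793] → run H
t=8: vr[G=2098/793 H=2048/793] → run H
t=9: vr[G=2098/793 H=2560/793] → run G
t=10: vr[G=2891/793 H=2560/793] → run H
t=11: vr[G=2891/793 H=3072/793] → run G
t=12: vr[H=3072/793] → run H
t=13: vr[H=3584/793] → run H
t=14: (idle)
t=15: (idle)
t=16: (idle)

vruntime(H, start of tick 3) = 512/793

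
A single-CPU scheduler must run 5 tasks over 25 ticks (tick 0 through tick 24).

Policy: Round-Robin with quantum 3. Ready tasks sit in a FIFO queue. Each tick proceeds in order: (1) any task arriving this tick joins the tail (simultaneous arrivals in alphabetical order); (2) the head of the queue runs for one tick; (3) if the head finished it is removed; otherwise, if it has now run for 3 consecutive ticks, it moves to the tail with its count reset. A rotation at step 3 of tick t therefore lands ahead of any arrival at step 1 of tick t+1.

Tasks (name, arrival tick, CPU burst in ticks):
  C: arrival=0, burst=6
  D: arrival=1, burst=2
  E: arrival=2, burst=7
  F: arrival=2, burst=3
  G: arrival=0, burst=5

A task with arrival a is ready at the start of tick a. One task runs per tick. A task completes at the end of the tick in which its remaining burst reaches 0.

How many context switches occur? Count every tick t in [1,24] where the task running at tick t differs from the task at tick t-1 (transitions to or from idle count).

context switches = 8

t=0: queue=[C,G] q_used=0 → run C
t=1: queue=[C,G,D] q_used=1 → run C
t=2: queue=[C,G,D,E,F] q_used=2 → run C
t=3: queue=[G,D,E,F,C] q_used=0 → run G
t=4: queue=[G,D,E,F,C] q_used=1 → run G
t=5: queue=[G,D,E,F,C] q_used=2 → run G
t=6: queue=[D,E,F,C,G] q_used=0 → run D
t=7: queue=[D,E,F,C,G] q_used=1 → run D
t=8: queue=[E,F,C,G] q_used=0 → run E
t=9: queue=[E,F,C,G] q_used=1 → run E
t=10: queue=[E,F,C,G] q_used=2 → run E
t=11: queue=[F,C,G,E] q_used=0 → run F
t=12: queue=[F,C,G,E] q_used=1 → run F
t=13: queue=[F,C,G,E] q_used=2 → run F
t=14: queue=[C,G,E] q_used=0 → run C
t=15: queue=[C,G,E] q_used=1 → run C
t=16: queue=[C,G,E] q_used=2 → run C
t=17: queue=[G,E] q_used=0 → run G
t=18: queue=[G,E] q_used=1 → run G
t=19: queue=[E] q_used=0 → run E
t=20: queue=[E] q_used=1 → run E
t=21: queue=[E] q_used=2 → run E
t=22: queue=[E] q_used=0 → run E
t=23: (idle)
t=24: (idle)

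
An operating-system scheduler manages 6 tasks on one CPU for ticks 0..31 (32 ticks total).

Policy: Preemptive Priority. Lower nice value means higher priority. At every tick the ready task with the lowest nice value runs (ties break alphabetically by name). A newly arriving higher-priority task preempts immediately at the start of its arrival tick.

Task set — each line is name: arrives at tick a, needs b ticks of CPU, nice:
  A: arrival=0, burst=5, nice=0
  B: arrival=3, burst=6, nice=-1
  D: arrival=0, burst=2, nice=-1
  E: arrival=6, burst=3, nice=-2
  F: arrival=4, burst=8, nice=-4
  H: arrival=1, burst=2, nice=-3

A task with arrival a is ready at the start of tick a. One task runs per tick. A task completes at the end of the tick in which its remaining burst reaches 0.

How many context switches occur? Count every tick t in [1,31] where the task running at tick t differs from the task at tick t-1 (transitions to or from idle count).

t=0: ready={A,D} → run D
t=1: ready={A,D,H} → run H
t=2: ready={A,D,H} → run H
t=3: ready={A,B,D} → run B
t=4: ready={A,B,D,F} → run F
t=5: ready={A,B,D,F} → run F
t=6: ready={A,B,D,E,F} → run F
t=7: ready={A,B,D,E,F} → run F
t=8: ready={A,B,D,E,F} → run F
t=9: ready={A,B,D,E,F} → run F
t=10: ready={A,B,D,E,F} → run F
t=11: ready={A,B,D,E,F} → run F
t=12: ready={A,B,D,E} → run E
t=13: ready={A,B,D,E} → run E
t=14: ready={A,B,D,E} → run E
t=15: ready={A,B,D} → run B
t=16: ready={A,B,D} → run B
t=17: ready={A,B,D} → run B
t=18: ready={A,B,D} → run B
t=19: ready={A,B,D} → run B
t=20: ready={A,D} → run D
t=21: ready={A} → run A
t=22: ready={A} → run A
t=23: ready={A} → run A
t=24: ready={A} → run A
t=25: ready={A} → run A
t=26: (idle)
t=27: (idle)
t=28: (idle)
t=29: (idle)
t=30: (idle)
t=31: (idle)

context switches = 8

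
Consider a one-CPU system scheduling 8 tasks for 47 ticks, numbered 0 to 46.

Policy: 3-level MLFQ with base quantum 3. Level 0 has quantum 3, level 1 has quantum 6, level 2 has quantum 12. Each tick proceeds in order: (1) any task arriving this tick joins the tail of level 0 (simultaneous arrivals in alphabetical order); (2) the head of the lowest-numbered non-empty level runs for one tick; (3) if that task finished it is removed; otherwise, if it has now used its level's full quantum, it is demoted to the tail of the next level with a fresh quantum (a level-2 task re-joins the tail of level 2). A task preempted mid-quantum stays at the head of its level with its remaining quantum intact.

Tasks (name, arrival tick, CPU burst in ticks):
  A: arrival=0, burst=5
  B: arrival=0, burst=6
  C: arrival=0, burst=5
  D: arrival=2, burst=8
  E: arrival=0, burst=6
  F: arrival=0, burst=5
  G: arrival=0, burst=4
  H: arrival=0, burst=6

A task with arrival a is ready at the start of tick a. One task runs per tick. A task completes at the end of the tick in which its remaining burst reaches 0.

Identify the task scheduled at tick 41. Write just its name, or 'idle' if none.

t=0: L0/L1/L2 = ABCEFGH/-/- → run A
t=1: L0/L1/L2 = ABCEFGH/-/- → run A
t=2: L0/L1/L2 = ABCEFGHD/-/- → run A
t=3: L0/L1/L2 = BCEFGHD/A/- → run B
t=4: L0/L1/L2 = BCEFGHD/A/- → run B
t=5: L0/L1/L2 = BCEFGHD/A/- → run B
t=6: L0/L1/L2 = CEFGHD/AB/- → run C
t=7: L0/L1/L2 = CEFGHD/AB/- → run C
t=8: L0/L1/L2 = CEFGHD/AB/- → run C
t=9: L0/L1/L2 = EFGHD/ABC/- → run E
t=10: L0/L1/L2 = EFGHD/ABC/- → run E
t=11: L0/L1/L2 = EFGHD/ABC/- → run E
t=12: L0/L1/L2 = FGHD/ABCE/- → run F
t=13: L0/L1/L2 = FGHD/ABCE/- → run F
t=14: L0/L1/L2 = FGHD/ABCE/- → run F
t=15: L0/L1/L2 = GHD/ABCEF/- → run G
t=16: L0/L1/L2 = GHD/ABCEF/- → run G
t=17: L0/L1/L2 = GHD/ABCEF/- → run G
t=18: L0/L1/L2 = HD/ABCEFG/- → run H
t=19: L0/L1/L2 = HD/ABCEFG/- → run H
t=20: L0/L1/L2 = HD/ABCEFG/- → run H
t=21: L0/L1/L2 = D/ABCEFGH/- → run D
t=22: L0/L1/L2 = D/ABCEFGH/- → run D
t=23: L0/L1/L2 = D/ABCEFGH/- → run D
t=24: L0/L1/L2 = -/ABCEFGHD/- → run A
t=25: L0/L1/L2 = -/ABCEFGHD/- → run A
t=26: L0/L1/L2 = -/BCEFGHD/- → run B
t=27: L0/L1/L2 = -/BCEFGHD/- → run B
t=28: L0/L1/L2 = -/BCEFGHD/- → run B
t=29: L0/L1/L2 = -/CEFGHD/- → run C
t=30: L0/L1/L2 = -/CEFGHD/- → run C
t=31: L0/L1/L2 = -/EFGHD/- → run E
t=32: L0/L1/L2 = -/EFGHD/- → run E
t=33: L0/L1/L2 = -/EFGHD/- → run E
t=34: L0/L1/L2 = -/FGHD/- → run F
t=35: L0/L1/L2 = -/FGHD/- → run F
t=36: L0/L1/L2 = -/GHD/- → run G
t=37: L0/L1/L2 = -/HD/- → run H
t=38: L0/L1/L2 = -/HD/- → run H
t=39: L0/L1/L2 = -/HD/- → run H
t=40: L0/L1/L2 = -/D/- → run D
t=41: L0/L1/L2 = -/D/- → run D
t=42: L0/L1/L2 = -/D/- → run D
t=43: L0/L1/L2 = -/D/- → run D
t=44: L0/L1/L2 = -/D/- → run D
t=45: (idle)
t=46: (idle)

running at tick 41 = D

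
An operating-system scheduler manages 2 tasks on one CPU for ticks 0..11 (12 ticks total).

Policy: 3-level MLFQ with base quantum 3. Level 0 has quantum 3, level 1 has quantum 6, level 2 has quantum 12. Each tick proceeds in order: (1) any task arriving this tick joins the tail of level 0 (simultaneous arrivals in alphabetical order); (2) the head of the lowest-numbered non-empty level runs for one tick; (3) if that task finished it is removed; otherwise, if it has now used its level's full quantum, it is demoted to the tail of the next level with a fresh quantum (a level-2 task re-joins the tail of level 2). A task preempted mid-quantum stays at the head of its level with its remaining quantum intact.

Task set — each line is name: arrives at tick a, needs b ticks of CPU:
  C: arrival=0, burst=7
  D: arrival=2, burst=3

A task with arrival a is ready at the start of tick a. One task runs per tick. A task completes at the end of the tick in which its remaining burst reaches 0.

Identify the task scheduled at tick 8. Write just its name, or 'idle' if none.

t=0: L0/L1/L2 = C/-/- → run C
t=1: L0/L1/L2 = C/-/- → run C
t=2: L0/L1/L2 = CD/-/- → run C
t=3: L0/L1/L2 = D/C/- → run D
t=4: L0/L1/L2 = D/C/- → run D
t=5: L0/L1/L2 = D/C/- → run D
t=6: L0/L1/L2 = -/C/- → run C
t=7: L0/L1/L2 = -/C/- → run C
t=8: L0/L1/L2 = -/C/- → run C
t=9: L0/L1/L2 = -/C/- → run C
t=10: (idle)
t=11: (idle)

running at tick 8 = C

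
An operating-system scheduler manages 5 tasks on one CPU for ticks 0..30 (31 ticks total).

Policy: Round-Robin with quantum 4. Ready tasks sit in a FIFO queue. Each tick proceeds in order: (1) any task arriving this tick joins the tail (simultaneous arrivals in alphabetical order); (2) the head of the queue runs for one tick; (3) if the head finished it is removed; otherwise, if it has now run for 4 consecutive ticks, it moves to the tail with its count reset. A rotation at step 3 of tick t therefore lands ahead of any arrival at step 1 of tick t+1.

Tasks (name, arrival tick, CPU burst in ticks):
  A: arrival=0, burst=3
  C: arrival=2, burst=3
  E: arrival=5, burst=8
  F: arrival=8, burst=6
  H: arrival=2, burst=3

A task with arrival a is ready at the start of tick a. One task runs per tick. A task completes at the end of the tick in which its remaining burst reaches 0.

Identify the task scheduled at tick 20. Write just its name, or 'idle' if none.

t=0: queue=[A] q_used=0 → run A
t=1: queue=[A] q_used=1 → run A
t=2: queue=[A,C,H] q_used=2 → run A
t=3: queue=[C,H] q_used=0 → run C
t=4: queue=[C,H] q_used=1 → run C
t=5: queue=[C,H,E] q_used=2 → run C
t=6: queue=[H,E] q_used=0 → run H
t=7: queue=[H,E] q_used=1 → run H
t=8: queue=[H,E,F] q_used=2 → run H
t=9: queue=[E,F] q_used=0 → run E
t=10: queue=[E,F] q_used=1 → run E
t=11: queue=[E,F] q_used=2 → run E
t=12: queue=[E,F] q_used=3 → run E
t=13: queue=[F,E] q_used=0 → run F
t=14: queue=[F,E] q_used=1 → run F
t=15: queue=[F,E] q_used=2 → run F
t=16: queue=[F,E] q_used=3 → run F
t=17: queue=[E,F] q_used=0 → run E
t=18: queue=[E,F] q_used=1 → run E
t=19: queue=[E,F] q_used=2 → run E
t=20: queue=[E,F] q_used=3 → run E
t=21: queue=[F] q_used=0 → run F
t=22: queue=[F] q_used=1 → run F
t=23: (idle)
t=24: (idle)
t=25: (idle)
t=26: (idle)
t=27: (idle)
t=28: (idle)
t=29: (idle)
t=30: (idle)

running at tick 20 = E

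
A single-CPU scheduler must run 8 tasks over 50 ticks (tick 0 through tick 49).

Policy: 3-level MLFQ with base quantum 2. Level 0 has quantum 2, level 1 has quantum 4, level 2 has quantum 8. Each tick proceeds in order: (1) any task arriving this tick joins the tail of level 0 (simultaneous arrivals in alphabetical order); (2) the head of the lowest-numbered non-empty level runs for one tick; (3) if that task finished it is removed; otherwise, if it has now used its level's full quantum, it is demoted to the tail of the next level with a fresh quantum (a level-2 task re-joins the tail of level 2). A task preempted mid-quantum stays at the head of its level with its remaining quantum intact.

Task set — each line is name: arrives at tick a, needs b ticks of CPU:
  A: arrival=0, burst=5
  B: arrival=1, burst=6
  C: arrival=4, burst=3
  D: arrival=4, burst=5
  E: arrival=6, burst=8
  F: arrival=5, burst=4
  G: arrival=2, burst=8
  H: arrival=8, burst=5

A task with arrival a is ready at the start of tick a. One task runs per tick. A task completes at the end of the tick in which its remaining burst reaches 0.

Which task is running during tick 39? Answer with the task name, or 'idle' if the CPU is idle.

running at tick 39 = H

t=0: L0/L1/L2 = A/-/- → run A
t=1: L0/L1/L2 = AB/-/- → run A
t=2: L0/L1/L2 = BG/A/- → run B
t=3: L0/L1/L2 = BG/A/- → run B
t=4: L0/L1/L2 = GCD/AB/- → run G
t=5: L0/L1/L2 = GCDF/AB/- → run G
t=6: L0/L1/L2 = CDFE/ABG/- → run C
t=7: L0/L1/L2 = CDFE/ABG/- → run C
t=8: L0/L1/L2 = DFEH/ABGC/- → run D
t=9: L0/L1/L2 = DFEH/ABGC/- → run D
t=10: L0/L1/L2 = FEH/ABGCD/- → run F
t=11: L0/L1/L2 = FEH/ABGCD/- → run F
t=12: L0/L1/L2 = EH/ABGCDF/- → run E
t=13: L0/L1/L2 = EH/ABGCDF/- → run E
t=14: L0/L1/L2 = H/ABGCDFE/- → run H
t=15: L0/L1/L2 = H/ABGCDFE/- → run H
t=16: L0/L1/L2 = -/ABGCDFEH/- → run A
t=17: L0/L1/L2 = -/ABGCDFEH/- → run A
t=18: L0/L1/L2 = -/ABGCDFEH/- → run A
t=19: L0/L1/L2 = -/BGCDFEH/- → run B
t=20: L0/L1/L2 = -/BGCDFEH/- → run B
t=21: L0/L1/L2 = -/BGCDFEH/- → run B
t=22: L0/L1/L2 = -/BGCDFEH/- → run B
t=23: L0/L1/L2 = -/GCDFEH/- → run G
t=24: L0/L1/L2 = -/GCDFEH/- → run G
t=25: L0/L1/L2 = -/GCDFEH/- → run G
t=26: L0/L1/L2 = -/GCDFEH/- → run G
t=27: L0/L1/L2 = -/CDFEH/G → run C
t=28: L0/L1/L2 = -/DFEH/G → run D
t=29: L0/L1/L2 = -/DFEH/G → run D
t=30: L0/L1/L2 = -/DFEH/G → run D
t=31: L0/L1/L2 = -/FEH/G → run F
t=32: L0/L1/L2 = -/FEH/G → run F
t=33: L0/L1/L2 = -/EH/G → run E
t=34: L0/L1/L2 = -/EH/G → run E
t=35: L0/L1/L2 = -/EH/G → run E
t=36: L0/L1/L2 = -/EH/G → run E
t=37: L0/L1/L2 = -/H/GE → run H
t=38: L0/L1/L2 = -/H/GE → run H
t=39: L0/L1/L2 = -/H/GE → run H
t=40: L0/L1/L2 = -/-/GE → run G
t=41: L0/L1/L2 = -/-/GE → run G
t=42: L0/L1/L2 = -/-/E → run E
t=43: L0/L1/L2 = -/-/E → run E
t=44: (idle)
t=45: (idle)
t=46: (idle)
t=47: (idle)
t=48: (idle)
t=49: (idle)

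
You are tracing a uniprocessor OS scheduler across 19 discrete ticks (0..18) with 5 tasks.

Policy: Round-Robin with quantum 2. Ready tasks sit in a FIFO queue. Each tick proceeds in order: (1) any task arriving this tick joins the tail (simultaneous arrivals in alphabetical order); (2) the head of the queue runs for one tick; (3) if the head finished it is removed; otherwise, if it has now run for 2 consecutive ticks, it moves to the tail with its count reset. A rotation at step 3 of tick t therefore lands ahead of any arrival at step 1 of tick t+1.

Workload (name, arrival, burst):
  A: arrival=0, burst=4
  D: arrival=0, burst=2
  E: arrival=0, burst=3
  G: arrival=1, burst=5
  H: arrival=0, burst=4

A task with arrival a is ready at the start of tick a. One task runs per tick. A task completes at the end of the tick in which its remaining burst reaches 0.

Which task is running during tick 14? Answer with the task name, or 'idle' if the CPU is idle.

running at tick 14 = H

t=0: queue=[A,D,E,H] q_used=0 → run A
t=1: queue=[A,D,E,H,G] q_used=1 → run A
t=2: queue=[D,E,H,G,A] q_used=0 → run D
t=3: queue=[D,E,H,G,A] q_used=1 → run D
t=4: queue=[E,H,G,A] q_used=0 → run E
t=5: queue=[E,H,G,A] q_used=1 → run E
t=6: queue=[H,G,A,E] q_used=0 → run H
t=7: queue=[H,G,A,E] q_used=1 → run H
t=8: queue=[G,A,E,H] q_used=0 → run G
t=9: queue=[G,A,E,H] q_used=1 → run G
t=10: queue=[A,E,H,G] q_used=0 → run A
t=11: queue=[A,E,H,G] q_used=1 → run A
t=12: queue=[E,H,G] q_used=0 → run E
t=13: queue=[H,G] q_used=0 → run H
t=14: queue=[H,G] q_used=1 → run H
t=15: queue=[G] q_used=0 → run G
t=16: queue=[G] q_used=1 → run G
t=17: queue=[G] q_used=0 → run G
t=18: (idle)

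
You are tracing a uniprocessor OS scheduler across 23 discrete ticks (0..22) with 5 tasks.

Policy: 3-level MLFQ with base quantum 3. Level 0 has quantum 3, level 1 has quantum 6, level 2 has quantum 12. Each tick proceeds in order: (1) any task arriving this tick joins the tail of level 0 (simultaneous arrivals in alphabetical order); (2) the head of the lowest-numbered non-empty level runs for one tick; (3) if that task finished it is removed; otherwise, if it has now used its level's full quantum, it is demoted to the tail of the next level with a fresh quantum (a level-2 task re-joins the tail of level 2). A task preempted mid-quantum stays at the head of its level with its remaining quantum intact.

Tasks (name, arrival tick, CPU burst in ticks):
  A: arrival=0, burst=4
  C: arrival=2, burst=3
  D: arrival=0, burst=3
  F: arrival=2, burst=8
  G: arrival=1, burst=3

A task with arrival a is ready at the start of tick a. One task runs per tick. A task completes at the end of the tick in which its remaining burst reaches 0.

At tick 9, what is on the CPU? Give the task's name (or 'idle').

t=0: L0/L1/L2 = AD/-/- → run A
t=1: L0/L1/L2 = ADG/-/- → run A
t=2: L0/L1/L2 = ADGCF/-/- → run A
t=3: L0/L1/L2 = DGCF/A/- → run D
t=4: L0/L1/L2 = DGCF/A/- → run D
t=5: L0/L1/L2 = DGCF/A/- → run D
t=6: L0/L1/L2 = GCF/A/- → run G
t=7: L0/L1/L2 = GCF/A/- → run G
t=8: L0/L1/L2 = GCF/A/- → run G
t=9: L0/L1/L2 = CF/A/- → run C
t=10: L0/L1/L2 = CF/A/- → run C
t=11: L0/L1/L2 = CF/A/- → run C
t=12: L0/L1/L2 = F/A/- → run F
t=13: L0/L1/L2 = F/A/- → run F
t=14: L0/L1/L2 = F/A/- → run F
t=15: L0/L1/L2 = -/AF/- → run A
t=16: L0/L1/L2 = -/F/- → run F
t=17: L0/L1/L2 = -/F/- → run F
t=18: L0/L1/L2 = -/F/- → run F
t=19: L0/L1/L2 = -/F/- → run F
t=20: L0/L1/L2 = -/F/- → run F
t=21: (idle)
t=22: (idle)

running at tick 9 = C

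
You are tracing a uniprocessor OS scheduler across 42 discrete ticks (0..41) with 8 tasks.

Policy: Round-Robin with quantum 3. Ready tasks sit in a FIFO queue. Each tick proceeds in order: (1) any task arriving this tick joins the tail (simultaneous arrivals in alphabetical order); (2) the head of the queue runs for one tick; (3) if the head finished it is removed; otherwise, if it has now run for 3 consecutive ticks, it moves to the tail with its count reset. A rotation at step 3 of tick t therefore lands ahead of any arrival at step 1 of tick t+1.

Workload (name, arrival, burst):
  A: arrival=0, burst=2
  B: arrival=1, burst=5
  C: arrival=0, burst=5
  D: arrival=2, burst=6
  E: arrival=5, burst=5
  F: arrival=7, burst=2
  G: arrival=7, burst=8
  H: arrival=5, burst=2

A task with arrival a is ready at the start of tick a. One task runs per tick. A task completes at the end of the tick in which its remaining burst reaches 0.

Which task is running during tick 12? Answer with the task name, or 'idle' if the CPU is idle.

running at tick 12 = C

t=0: queue=[A,C] q_used=0 → run A
t=1: queue=[A,C,B] q_used=1 → run A
t=2: queue=[C,B,D] q_used=0 → run C
t=3: queue=[C,B,D] q_used=1 → run C
t=4: queue=[C,B,D] q_used=2 → run C
t=5: queue=[B,D,C,E,H] q_used=0 → run B
t=6: queue=[B,D,C,E,H] q_used=1 → run B
t=7: queue=[B,D,C,E,H,F,G] q_used=2 → run B
t=8: queue=[D,C,E,H,F,G,B] q_used=0 → run D
t=9: queue=[D,C,E,H,F,G,B] q_used=1 → run D
t=10: queue=[D,C,E,H,F,G,B] q_used=2 → run D
t=11: queue=[C,E,H,F,G,B,D] q_used=0 → run C
t=12: queue=[C,E,H,F,G,B,D] q_used=1 → run C
t=13: queue=[E,H,F,G,B,D] q_used=0 → run E
t=14: queue=[E,H,F,G,B,D] q_used=1 → run E
t=15: queue=[E,H,F,G,B,D] q_used=2 → run E
t=16: queue=[H,F,G,B,D,E] q_used=0 → run H
t=17: queue=[H,F,G,B,D,E] q_used=1 → run H
t=18: queue=[F,G,B,D,E] q_used=0 → run F
t=19: queue=[F,G,B,D,E] q_used=1 → run F
t=20: queue=[G,B,D,E] q_used=0 → run G
t=21: queue=[G,B,D,E] q_used=1 → run G
t=22: queue=[G,B,D,E] q_used=2 → run G
t=23: queue=[B,D,E,G] q_used=0 → run B
t=24: queue=[B,D,E,G] q_used=1 → run B
t=25: queue=[D,E,G] q_used=0 → run D
t=26: queue=[D,E,G] q_used=1 → run D
t=27: queue=[D,E,G] q_used=2 → run D
t=28: queue=[E,G] q_used=0 → run E
t=29: queue=[E,G] q_used=1 → run E
t=30: queue=[G] q_used=0 → run G
t=31: queue=[G] q_used=1 → run G
t=32: queue=[G] q_used=2 → run G
t=33: queue=[G] q_used=0 → run G
t=34: queue=[G] q_used=1 → run G
t=35: (idle)
t=36: (idle)
t=37: (idle)
t=38: (idle)
t=39: (idle)
t=40: (idle)
t=41: (idle)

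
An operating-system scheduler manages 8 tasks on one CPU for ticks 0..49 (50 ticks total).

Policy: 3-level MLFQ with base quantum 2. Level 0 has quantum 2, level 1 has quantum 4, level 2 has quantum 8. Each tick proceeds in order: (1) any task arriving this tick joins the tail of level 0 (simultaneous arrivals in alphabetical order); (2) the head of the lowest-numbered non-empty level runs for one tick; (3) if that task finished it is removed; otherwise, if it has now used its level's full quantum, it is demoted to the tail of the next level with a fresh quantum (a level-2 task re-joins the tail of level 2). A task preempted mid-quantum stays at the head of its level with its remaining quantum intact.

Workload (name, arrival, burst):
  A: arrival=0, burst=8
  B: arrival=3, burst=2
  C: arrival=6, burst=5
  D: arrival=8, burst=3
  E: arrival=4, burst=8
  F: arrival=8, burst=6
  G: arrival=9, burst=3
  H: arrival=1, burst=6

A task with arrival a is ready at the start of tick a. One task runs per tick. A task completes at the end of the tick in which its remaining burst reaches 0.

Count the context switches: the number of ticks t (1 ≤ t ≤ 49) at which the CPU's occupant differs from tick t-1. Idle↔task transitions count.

t=0: L0/L1/L2 = A/-/- → run A
t=1: L0/L1/L2 = AH/-/- → run A
t=2: L0/L1/L2 = H/A/- → run H
t=3: L0/L1/L2 = HB/A/- → run H
t=4: L0/L1/L2 = BE/AH/- → run B
t=5: L0/L1/L2 = BE/AH/- → run B
t=6: L0/L1/L2 = EC/AH/- → run E
t=7: L0/L1/L2 = EC/AH/- → run E
t=8: L0/L1/L2 = CDF/AHE/- → run C
t=9: L0/L1/L2 = CDFG/AHE/- → run C
t=10: L0/L1/L2 = DFG/AHEC/- → run D
t=11: L0/L1/L2 = DFG/AHEC/- → run D
t=12: L0/L1/L2 = FG/AHECD/- → run F
t=13: L0/L1/L2 = FG/AHECD/- → run F
t=14: L0/L1/L2 = G/AHECDF/- → run G
t=15: L0/L1/L2 = G/AHECDF/- → run G
t=16: L0/L1/L2 = -/AHECDFG/- → run A
t=17: L0/L1/L2 = -/AHECDFG/- → run A
t=18: L0/L1/L2 = -/AHECDFG/- → run A
t=19: L0/L1/L2 = -/AHECDFG/- → run A
t=20: L0/L1/L2 = -/HECDFG/A → run H
t=21: L0/L1/L2 = -/HECDFG/A → run H
t=22: L0/L1/L2 = -/HECDFG/A → run H
t=23: L0/L1/L2 = -/HECDFG/A → run H
t=24: L0/L1/L2 = -/ECDFG/A → run E
t=25: L0/L1/L2 = -/ECDFG/A → run E
t=26: L0/L1/L2 = -/ECDFG/A → run E
t=27: L0/L1/L2 = -/ECDFG/A → run E
t=28: L0/L1/L2 = -/CDFG/AE → run C
t=29: L0/L1/L2 = -/CDFG/AE → run C
t=30: L0/L1/L2 = -/CDFG/AE → run C
t=31: L0/L1/L2 = -/DFG/AE → run D
t=32: L0/L1/L2 = -/FG/AE → run F
t=33: L0/L1/L2 = -/FG/AE → run F
t=34: L0/L1/L2 = -/FG/AE → run F
t=35: L0/L1/L2 = -/FG/AE → run F
t=36: L0/L1/L2 = -/G/AE → run G
t=37: L0/L1/L2 = -/-/AE → run A
t=38: L0/L1/L2 = -/-/AE → run A
t=39: L0/L1/L2 = -/-/E → run E
t=40: L0/L1/L2 = -/-/E → run E
t=41: (idle)
t=42: (idle)
t=43: (idle)
t=44: (idle)
t=45: (idle)
t=46: (idle)
t=47: (idle)
t=48: (idle)
t=49: (idle)

context switches = 17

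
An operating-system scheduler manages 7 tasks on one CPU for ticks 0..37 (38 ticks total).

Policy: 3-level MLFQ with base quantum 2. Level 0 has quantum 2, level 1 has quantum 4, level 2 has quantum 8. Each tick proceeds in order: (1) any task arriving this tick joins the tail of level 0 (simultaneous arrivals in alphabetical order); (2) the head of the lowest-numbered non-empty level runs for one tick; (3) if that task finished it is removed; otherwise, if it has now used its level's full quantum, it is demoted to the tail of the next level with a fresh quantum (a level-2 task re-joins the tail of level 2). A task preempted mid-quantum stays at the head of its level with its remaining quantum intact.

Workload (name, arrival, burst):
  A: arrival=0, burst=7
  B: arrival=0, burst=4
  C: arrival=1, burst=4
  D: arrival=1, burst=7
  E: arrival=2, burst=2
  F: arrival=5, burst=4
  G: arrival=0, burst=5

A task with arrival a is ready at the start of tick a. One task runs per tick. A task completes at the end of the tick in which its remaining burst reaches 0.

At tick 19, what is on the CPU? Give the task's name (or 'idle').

running at tick 19 = B

t=0: L0/L1/L2 = ABG/-/- → run A
t=1: L0/L1/L2 = ABGCD/-/- → run A
t=2: L0/L1/L2 = BGCDE/A/- → run B
t=3: L0/L1/L2 = BGCDE/A/- → run B
t=4: L0/L1/L2 = GCDE/AB/- → run G
t=5: L0/L1/L2 = GCDEF/AB/- → run G
t=6: L0/L1/L2 = CDEF/ABG/- → run C
t=7: L0/L1/L2 = CDEF/ABG/- → run C
t=8: L0/L1/L2 = DEF/ABGC/- → run D
t=9: L0/L1/L2 = DEF/ABGC/- → run D
t=10: L0/L1/L2 = EF/ABGCD/- → run E
t=11: L0/L1/L2 = EF/ABGCD/- → run E
t=12: L0/L1/L2 = F/ABGCD/- → run F
t=13: L0/L1/L2 = F/ABGCD/- → run F
t=14: L0/L1/L2 = -/ABGCDF/- → run A
t=15: L0/L1/L2 = -/ABGCDF/- → run A
t=16: L0/L1/L2 = -/ABGCDF/- → run A
t=17: L0/L1/L2 = -/ABGCDF/- → run A
t=18: L0/L1/L2 = -/BGCDF/A → run B
t=19: L0/L1/L2 = -/BGCDF/A → run B
t=20: L0/L1/L2 = -/GCDF/A → run G
t=21: L0/L1/L2 = -/GCDF/A → run G
t=22: L0/L1/L2 = -/GCDF/A → run G
t=23: L0/L1/L2 = -/CDF/A → run C
t=24: L0/L1/L2 = -/CDF/A → run C
t=25: L0/L1/L2 = -/DF/A → run D
t=26: L0/L1/L2 = -/DF/A → run D
t=27: L0/L1/L2 = -/DF/A → run D
t=28: L0/L1/L2 = -/DF/A → run D
t=29: L0/L1/L2 = -/F/AD → run F
t=30: L0/L1/L2 = -/F/AD → run F
t=31: L0/L1/L2 = -/-/AD → run A
t=32: L0/L1/L2 = -/-/D → run D
t=33: (idle)
t=34: (idle)
t=35: (idle)
t=36: (idle)
t=37: (idle)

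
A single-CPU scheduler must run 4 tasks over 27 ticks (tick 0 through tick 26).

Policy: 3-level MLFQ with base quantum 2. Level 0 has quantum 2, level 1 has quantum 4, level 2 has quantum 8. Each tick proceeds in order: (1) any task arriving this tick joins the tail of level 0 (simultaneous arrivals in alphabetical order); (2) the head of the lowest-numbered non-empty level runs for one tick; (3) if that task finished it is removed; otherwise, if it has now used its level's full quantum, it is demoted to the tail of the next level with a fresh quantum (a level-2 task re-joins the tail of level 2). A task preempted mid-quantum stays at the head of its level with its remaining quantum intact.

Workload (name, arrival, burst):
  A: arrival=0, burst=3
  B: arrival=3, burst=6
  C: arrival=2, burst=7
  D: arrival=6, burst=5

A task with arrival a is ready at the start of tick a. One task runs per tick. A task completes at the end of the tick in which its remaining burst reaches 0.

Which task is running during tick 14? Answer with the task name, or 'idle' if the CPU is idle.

t=0: L0/L1/L2 = A/-/- → run A
t=1: L0/L1/L2 = A/-/- → run A
t=2: L0/L1/L2 = C/A/- → run C
t=3: L0/L1/L2 = CB/A/- → run C
t=4: L0/L1/L2 = B/AC/- → run B
t=5: L0/L1/L2 = B/AC/- → run B
t=6: L0/L1/L2 = D/ACB/- → run D
t=7: L0/L1/L2 = D/ACB/- → run D
t=8: L0/L1/L2 = -/ACBD/- → run A
t=9: L0/L1/L2 = -/CBD/- → run C
t=10: L0/L1/L2 = -/CBD/- → run C
t=11: L0/L1/L2 = -/CBD/- → run C
t=12: L0/L1/L2 = -/CBD/- → run C
t=13: L0/L1/L2 = -/BD/C → run B
t=14: L0/L1/L2 = -/BD/C → run B
t=15: L0/L1/L2 = -/BD/C → run B
t=16: L0/L1/L2 = -/BD/C → run B
t=17: L0/L1/L2 = -/D/C → run D
t=18: L0/L1/L2 = -/D/C → run D
t=19: L0/L1/L2 = -/D/C → run D
t=20: L0/L1/L2 = -/-/C → run C
t=21: (idle)
t=22: (idle)
t=23: (idle)
t=24: (idle)
t=25: (idle)
t=26: (idle)

running at tick 14 = B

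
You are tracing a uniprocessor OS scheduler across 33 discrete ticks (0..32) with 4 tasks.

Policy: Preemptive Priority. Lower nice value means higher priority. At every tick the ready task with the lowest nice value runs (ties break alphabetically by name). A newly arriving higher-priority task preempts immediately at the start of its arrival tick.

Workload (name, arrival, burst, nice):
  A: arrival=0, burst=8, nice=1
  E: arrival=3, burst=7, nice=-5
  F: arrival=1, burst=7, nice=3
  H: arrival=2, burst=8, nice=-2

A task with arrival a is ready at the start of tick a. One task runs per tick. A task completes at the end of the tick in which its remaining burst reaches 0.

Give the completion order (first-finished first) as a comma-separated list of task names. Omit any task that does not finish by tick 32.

t=0: ready={A} → run A
t=1: ready={A,F} → run A
t=2: ready={A,F,H} → run H
t=3: ready={A,E,F,H} → run E
t=4: ready={A,E,F,H} → run E
t=5: ready={A,E,F,H} → run E
t=6: ready={A,E,F,H} → run E
t=7: ready={A,E,F,H} → run E
t=8: ready={A,E,F,H} → run E
t=9: ready={A,E,F,H} → run E
t=10: ready={A,F,H} → run H
t=11: ready={A,F,H} → run H
t=12: ready={A,F,H} → run H
t=13: ready={A,F,H} → run H
t=14: ready={A,F,H} → run H
t=15: ready={A,F,H} → run H
t=16: ready={A,F,H} → run H
t=17: ready={A,F} → run A
t=18: ready={A,F} → run A
t=19: ready={A,F} → run A
t=20: ready={A,F} → run A
t=21: ready={A,F} → run A
t=22: ready={A,F} → run A
t=23: ready={F} → run F
t=24: ready={F} → run F
t=25: ready={F} → run F
t=26: ready={F} → run F
t=27: ready={F} → run F
t=28: ready={F} → run F
t=29: ready={F} → run F
t=30: (idle)
t=31: (idle)
t=32: (idle)

completion order = E, H, A, F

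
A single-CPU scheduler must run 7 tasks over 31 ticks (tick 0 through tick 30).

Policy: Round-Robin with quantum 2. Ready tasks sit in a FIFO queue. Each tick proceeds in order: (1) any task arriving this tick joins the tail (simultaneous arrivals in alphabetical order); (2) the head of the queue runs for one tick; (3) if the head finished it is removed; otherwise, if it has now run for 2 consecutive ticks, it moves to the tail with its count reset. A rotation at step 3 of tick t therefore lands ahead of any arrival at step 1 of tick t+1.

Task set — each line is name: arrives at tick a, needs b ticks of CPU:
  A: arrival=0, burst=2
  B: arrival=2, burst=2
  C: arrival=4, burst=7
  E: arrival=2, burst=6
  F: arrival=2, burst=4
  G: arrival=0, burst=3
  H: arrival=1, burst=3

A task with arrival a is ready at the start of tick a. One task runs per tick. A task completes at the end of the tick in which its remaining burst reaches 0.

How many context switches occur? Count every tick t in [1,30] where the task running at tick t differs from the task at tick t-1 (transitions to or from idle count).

context switches = 14

t=0: queue=[A,G] q_used=0 → run A
t=1: queue=[A,G,H] q_used=1 → run A
t=2: queue=[G,H,B,E,F] q_used=0 → run G
t=3: queue=[G,H,B,E,F] q_used=1 → run G
t=4: queue=[H,B,E,F,G,C] q_used=0 → run H
t=5: queue=[H,B,E,F,G,C] q_used=1 → run H
t=6: queue=[B,E,F,G,C,H] q_used=0 → run B
t=7: queue=[B,E,F,G,C,H] q_used=1 → run B
t=8: queue=[E,F,G,C,H] q_used=0 → run E
t=9: queue=[E,F,G,C,H] q_used=1 → run E
t=10: queue=[F,G,C,H,E] q_used=0 → run F
t=11: queue=[F,G,C,H,E] q_used=1 → run F
t=12: queue=[G,C,H,E,F] q_used=0 → run G
t=13: queue=[C,H,E,F] q_used=0 → run C
t=14: queue=[C,H,E,F] q_used=1 → run C
t=15: queue=[H,E,F,C] q_used=0 → run H
t=16: queue=[E,F,C] q_used=0 → run E
t=17: queue=[E,F,C] q_used=1 → run E
t=18: queue=[F,C,E] q_used=0 → run F
t=19: queue=[F,C,E] q_used=1 → run F
t=20: queue=[C,E] q_used=0 → run C
t=21: queue=[C,E] q_used=1 → run C
t=22: queue=[E,C] q_used=0 → run E
t=23: queue=[E,C] q_used=1 → run E
t=24: queue=[C] q_used=0 → run C
t=25: queue=[C] q_used=1 → run C
t=26: queue=[C] q_used=0 → run C
t=27: (idle)
t=28: (idle)
t=29: (idle)
t=30: (idle)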